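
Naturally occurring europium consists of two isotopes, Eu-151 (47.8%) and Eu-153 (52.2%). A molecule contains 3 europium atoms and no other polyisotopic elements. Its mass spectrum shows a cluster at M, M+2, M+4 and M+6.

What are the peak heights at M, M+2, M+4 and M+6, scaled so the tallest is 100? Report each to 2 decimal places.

27.95 : 91.57 : 100.00 : 36.40

Expanding (0.478 + 0.522)^3:
P(M) = 0.478^3 = 0.109215
P(M+2) = 3 × 0.478^2 × 0.522^1 = 0.357806
P(M+4) = 3 × 0.478^1 × 0.522^2 = 0.390742
P(M+6) = 0.522^3 = 0.142237
The M+4 peak is largest (0.390742); scaling to 100 gives 27.95 : 91.57 : 100.00 : 36.40.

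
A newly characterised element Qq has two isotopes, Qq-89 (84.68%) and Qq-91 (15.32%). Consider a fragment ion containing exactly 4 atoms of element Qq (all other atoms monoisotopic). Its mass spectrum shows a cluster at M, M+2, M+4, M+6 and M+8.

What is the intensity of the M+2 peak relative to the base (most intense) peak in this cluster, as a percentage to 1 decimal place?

72.4%

Binomial terms of (0.8468 + 0.1532)^4: M 0.5142, M+2 0.3721, M+4 0.1010, M+6 0.0122, M+8 0.0006 → M is the base peak.
P(M) = C(4,0) × 0.8468^4 × 0.1532^0 = 1 × 0.51418973 × 1.0000 = 0.514190 (base)
P(M+2) = C(4,1) × 0.8468^3 × 0.1532^1 = 4 × 0.60721508 × 0.1532 = 0.372101
Relative intensity = 0.372101 / 0.514190 × 100 = 72.4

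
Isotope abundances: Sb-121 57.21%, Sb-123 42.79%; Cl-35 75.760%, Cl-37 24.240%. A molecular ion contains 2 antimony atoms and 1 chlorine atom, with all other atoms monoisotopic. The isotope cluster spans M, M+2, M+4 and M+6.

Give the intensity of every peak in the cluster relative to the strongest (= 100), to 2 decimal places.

55.07 : 100.00 : 57.17 : 9.86

Antimony pattern (n=2): 0.32729841 : 0.48960318 : 0.18309841
Chlorine pattern (n=1): 0.7576 : 0.2424
Convolve the two distributions (both contribute in 2-u steps):
  M: 0.32729841×0.7576 = 0.247961
  M+2: 0.32729841×0.2424 + 0.48960318×0.7576 = 0.450261
  M+4: 0.48960318×0.2424 + 0.18309841×0.7576 = 0.257395
  M+6: 0.18309841×0.2424 = 0.044383
Scale to base peak (0.450261) = 100: 55.07 : 100.00 : 57.17 : 9.86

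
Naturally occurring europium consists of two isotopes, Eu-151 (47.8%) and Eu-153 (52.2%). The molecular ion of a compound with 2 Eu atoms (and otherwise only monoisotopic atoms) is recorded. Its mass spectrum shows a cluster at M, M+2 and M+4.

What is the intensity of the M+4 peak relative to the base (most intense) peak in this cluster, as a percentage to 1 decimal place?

54.6%

Term probabilities: M 0.2285, M+2 0.4990, M+4 0.2725. Base peak = M+2.
P(M+2) = C(2,1) × 0.478^1 × 0.522^1 = 2 × 0.4780 × 0.5220 = 0.499032 (base)
P(M+4) = C(2,2) × 0.478^0 × 0.522^2 = 1 × 1.0000 × 0.272484 = 0.272484
Relative intensity = 0.272484 / 0.499032 × 100 = 54.6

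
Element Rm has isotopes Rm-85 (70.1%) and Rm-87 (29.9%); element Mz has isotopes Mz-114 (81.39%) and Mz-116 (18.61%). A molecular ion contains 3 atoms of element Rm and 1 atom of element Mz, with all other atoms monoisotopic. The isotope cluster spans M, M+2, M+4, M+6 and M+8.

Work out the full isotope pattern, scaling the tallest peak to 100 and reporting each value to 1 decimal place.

Element Rm pattern (n=3): 0.3444721 : 0.4407867 : 0.1880103 : 0.0267309
Element Mz pattern (n=1): 0.8139 : 0.1861
Convolve the two distributions (both contribute in 2-u steps):
  M: 0.3444721×0.8139 = 0.280366
  M+2: 0.3444721×0.1861 + 0.4407867×0.8139 = 0.422863
  M+4: 0.4407867×0.1861 + 0.1880103×0.8139 = 0.235052
  M+6: 0.1880103×0.1861 + 0.0267309×0.8139 = 0.056745
  M+8: 0.0267309×0.1861 = 0.004975
Scale to base peak (0.422863) = 100: 66.3 : 100.0 : 55.6 : 13.4 : 1.2

66.3 : 100.0 : 55.6 : 13.4 : 1.2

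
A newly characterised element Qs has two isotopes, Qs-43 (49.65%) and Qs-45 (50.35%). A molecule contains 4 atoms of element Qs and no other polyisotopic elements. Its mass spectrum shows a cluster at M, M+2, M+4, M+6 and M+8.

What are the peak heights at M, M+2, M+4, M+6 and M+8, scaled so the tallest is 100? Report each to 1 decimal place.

16.2 : 65.7 : 100.0 : 67.6 : 17.1

Expanding (0.4965 + 0.5035)^4:
P(M) = 0.4965^4 = 0.060768
P(M+2) = 4 × 0.4965^3 × 0.5035^1 = 0.246500
P(M+4) = 6 × 0.4965^2 × 0.5035^2 = 0.374963
P(M+6) = 4 × 0.4965^1 × 0.5035^3 = 0.253500
P(M+8) = 0.5035^4 = 0.064268
The M+4 peak is largest (0.374963); scaling to 100 gives 16.2 : 65.7 : 100.0 : 67.6 : 17.1.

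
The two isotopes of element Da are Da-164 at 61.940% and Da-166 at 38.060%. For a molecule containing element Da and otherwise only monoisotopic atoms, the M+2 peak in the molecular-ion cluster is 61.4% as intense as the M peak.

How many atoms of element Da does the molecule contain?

1

For n independent Da atoms, I(M+2)/I(M) = n · (abundance Da-166) / (abundance Da-164) = n · 0.38060/0.61940.
n = 0.614 × 0.61940/0.38060 = 1.00 ≈ 1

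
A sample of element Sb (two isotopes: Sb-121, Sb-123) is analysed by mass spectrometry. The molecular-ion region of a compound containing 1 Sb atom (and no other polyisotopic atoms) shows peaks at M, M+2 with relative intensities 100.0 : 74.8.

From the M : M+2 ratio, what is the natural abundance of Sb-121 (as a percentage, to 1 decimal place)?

57.2%

Write p for the Sb-121 fraction. I(M+2)/I(M) = [C(1,1)·p^0·(1−p)] / p^1 = 1·(1−p)/p = 74.8/100.0 = 0.7480
(1−p)/p = 0.7480/1 = 0.7480  ⇒  p = 1/(1 + 0.7480) = 0.5721
Sb-121: 57.2%, Sb-123: 42.8%.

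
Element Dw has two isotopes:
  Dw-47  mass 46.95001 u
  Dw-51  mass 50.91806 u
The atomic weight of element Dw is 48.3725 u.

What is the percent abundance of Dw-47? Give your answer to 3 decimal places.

Writing the weighted mean with unknown fraction x of Dw-47:
46.95001·x + 50.91806·(1 − x) = 48.3725
(46.95001 − 50.91806)·x = 48.3725 − 50.91806
x = -2.54556 / -3.96805 = 0.64151 → 64.151% Dw-47, 35.849% Dw-51.

64.151%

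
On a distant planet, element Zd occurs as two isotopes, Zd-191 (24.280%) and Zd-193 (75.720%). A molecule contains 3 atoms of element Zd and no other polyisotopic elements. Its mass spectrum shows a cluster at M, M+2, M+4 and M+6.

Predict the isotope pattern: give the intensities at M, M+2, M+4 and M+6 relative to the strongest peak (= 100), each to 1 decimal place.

Expanding (0.24280 + 0.75720)^3:
P(M) = 0.24280^3 = 0.014314
P(M+2) = 3 × 0.24280^2 × 0.75720^1 = 0.133915
P(M+4) = 3 × 0.24280^1 × 0.75720^2 = 0.417629
P(M+6) = 0.75720^3 = 0.434142
The M+6 peak is largest (0.434142); scaling to 100 gives 3.3 : 30.8 : 96.2 : 100.0.

3.3 : 30.8 : 96.2 : 100.0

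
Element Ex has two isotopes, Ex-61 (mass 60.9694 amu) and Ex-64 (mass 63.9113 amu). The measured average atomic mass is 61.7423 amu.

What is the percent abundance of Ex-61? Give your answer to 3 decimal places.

73.728%

Writing the weighted mean with unknown fraction x of Ex-61:
60.9694·x + 63.9113·(1 − x) = 61.7423
(60.9694 − 63.9113)·x = 61.7423 − 63.9113
x = -2.1690 / -2.9419 = 0.73728 → 73.728% Ex-61, 26.272% Ex-64.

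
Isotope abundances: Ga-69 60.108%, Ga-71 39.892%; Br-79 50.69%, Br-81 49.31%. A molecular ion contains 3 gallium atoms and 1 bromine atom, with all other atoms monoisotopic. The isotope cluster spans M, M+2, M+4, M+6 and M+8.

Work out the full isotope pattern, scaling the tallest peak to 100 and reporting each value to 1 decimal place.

30.7 : 91.0 : 100.0 : 48.4 : 8.7

Gallium pattern (n=3): 0.2171685 : 0.432386 : 0.2869625 : 0.063483
Bromine pattern (n=1): 0.5069 : 0.4931
Convolve the two distributions (both contribute in 2-u steps):
  M: 0.2171685×0.5069 = 0.110083
  M+2: 0.2171685×0.4931 + 0.432386×0.5069 = 0.326262
  M+4: 0.432386×0.4931 + 0.2869625×0.5069 = 0.358671
  M+6: 0.2869625×0.4931 + 0.063483×0.5069 = 0.173681
  M+8: 0.063483×0.4931 = 0.031303
Scale to base peak (0.358671) = 100: 30.7 : 91.0 : 100.0 : 48.4 : 8.7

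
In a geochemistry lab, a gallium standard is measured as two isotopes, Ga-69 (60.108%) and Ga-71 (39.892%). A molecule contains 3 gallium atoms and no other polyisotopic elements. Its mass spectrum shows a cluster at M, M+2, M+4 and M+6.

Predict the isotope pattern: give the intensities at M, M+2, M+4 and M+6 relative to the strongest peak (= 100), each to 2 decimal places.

Each Ga atom is independently Ga-69 (p = 0.60108) or Ga-71 (q = 0.39892); the cluster is the binomial expansion (p + q)^3.
P(M) = 0.60108^3 = 0.217169
P(M+2) = 3 × 0.60108^2 × 0.39892^1 = 0.432386
P(M+4) = 3 × 0.60108^1 × 0.39892^2 = 0.286963
P(M+6) = 0.39892^3 = 0.063483
The M+2 peak is largest (0.432386); scaling to 100 gives 50.23 : 100.00 : 66.37 : 14.68.

50.23 : 100.00 : 66.37 : 14.68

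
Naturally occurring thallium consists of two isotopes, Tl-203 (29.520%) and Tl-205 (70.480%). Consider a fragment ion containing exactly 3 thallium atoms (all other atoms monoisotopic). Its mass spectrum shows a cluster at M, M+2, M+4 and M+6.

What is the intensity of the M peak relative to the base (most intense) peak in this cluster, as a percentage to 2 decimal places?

5.85%

Binomial terms of (0.29520 + 0.70480)^3: M 0.0257, M+2 0.1843, M+4 0.4399, M+6 0.3501 → M+4 is the base peak.
P(M+4) = C(3,2) × 0.29520^1 × 0.70480^2 = 3 × 0.2952 × 0.49674304 = 0.439916 (base)
P(M) = C(3,0) × 0.29520^3 × 0.70480^0 = 1 × 0.02572463 × 1.0000 = 0.025725
Relative intensity = 0.025725 / 0.439916 × 100 = 5.85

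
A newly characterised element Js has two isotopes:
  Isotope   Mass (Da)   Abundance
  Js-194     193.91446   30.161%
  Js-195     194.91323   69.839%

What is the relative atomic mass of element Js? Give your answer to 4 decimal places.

The abundance-weighted mean is 0.30161 × 193.91446 + 0.69839 × 194.91323
= 58.486540 + 136.125451 = 194.611991 Da

194.6120 Da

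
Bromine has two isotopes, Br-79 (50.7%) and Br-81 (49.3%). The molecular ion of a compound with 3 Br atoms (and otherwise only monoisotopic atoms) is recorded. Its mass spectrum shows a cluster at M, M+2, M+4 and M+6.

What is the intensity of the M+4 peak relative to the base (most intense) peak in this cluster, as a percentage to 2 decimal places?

(0.507 + 0.493)^3 gives M 0.1303, M+2 0.3802, M+4 0.3697, M+6 0.1198; the largest is M+2.
P(M+2) = C(3,1) × 0.507^2 × 0.493^1 = 3 × 0.257049 × 0.4930 = 0.380175 (base)
P(M+4) = C(3,2) × 0.507^1 × 0.493^2 = 3 × 0.5070 × 0.243049 = 0.369678
Relative intensity = 0.369678 / 0.380175 × 100 = 97.24

97.24%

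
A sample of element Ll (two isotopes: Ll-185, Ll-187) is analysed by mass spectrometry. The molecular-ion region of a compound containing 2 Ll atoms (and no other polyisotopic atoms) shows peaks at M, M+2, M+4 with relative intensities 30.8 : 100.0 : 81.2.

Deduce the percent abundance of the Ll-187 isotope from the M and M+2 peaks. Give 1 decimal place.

61.9%

Write p for the Ll-185 fraction. I(M+2)/I(M) = [C(2,1)·p^1·(1−p)] / p^2 = 2·(1−p)/p = 100.0/30.8 = 3.2468
(1−p)/p = 3.2468/2 = 1.6234  ⇒  p = 1/(1 + 1.6234) = 0.3812
Ll-185: 38.1%, Ll-187: 61.9%.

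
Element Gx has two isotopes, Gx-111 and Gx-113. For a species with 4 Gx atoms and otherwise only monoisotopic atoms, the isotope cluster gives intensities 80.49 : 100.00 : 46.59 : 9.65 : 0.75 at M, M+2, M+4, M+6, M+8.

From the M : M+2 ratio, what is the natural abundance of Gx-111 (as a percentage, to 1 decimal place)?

76.3%

Let p = fractional abundance of Gx-111. I(M+2)/I(M) = [C(4,1)·p^3·(1−p)] / p^4 = 4·(1−p)/p = 100.00/80.49 = 1.2424
(1−p)/p = 1.2424/4 = 0.3106  ⇒  p = 1/(1 + 0.3106) = 0.7630
Gx-111: 76.3%, Gx-113: 23.7%.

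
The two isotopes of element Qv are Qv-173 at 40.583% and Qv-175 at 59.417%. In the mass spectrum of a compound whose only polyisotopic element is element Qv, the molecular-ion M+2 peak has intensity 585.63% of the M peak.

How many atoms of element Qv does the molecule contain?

The M+2/M ratio from n Qv atoms is n · q/p = n · 0.59417/0.40583.
n = 5.8563 × 0.40583/0.59417 = 4.00 ≈ 4

4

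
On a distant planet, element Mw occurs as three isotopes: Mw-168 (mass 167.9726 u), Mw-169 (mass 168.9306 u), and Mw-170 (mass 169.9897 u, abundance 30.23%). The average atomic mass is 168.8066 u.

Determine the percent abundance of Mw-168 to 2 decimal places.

Let x and y be the fractions of Mw-168 and Mw-169. Then x + y = 1 − 0.3023 = 0.6977 and 167.9726x + 168.9306y = 168.8066 − 0.3023×169.9897 = 117.41871369.
Substituting: 167.9726x + 168.9306(0.6977 − x) = 117.41871369
(167.9726 − 168.9306)x = -0.44416593  ⇒  x = 0.46364, y = 0.23406
Mw-168: 46.36%, Mw-169: 23.41%.

46.36%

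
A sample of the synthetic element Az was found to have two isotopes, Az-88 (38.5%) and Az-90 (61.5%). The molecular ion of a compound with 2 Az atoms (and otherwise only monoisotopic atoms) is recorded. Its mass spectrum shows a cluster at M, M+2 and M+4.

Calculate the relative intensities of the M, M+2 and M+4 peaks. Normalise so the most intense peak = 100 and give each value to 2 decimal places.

31.30 : 100.00 : 79.87

The 2 Az atoms are independent, so intensities follow the terms of (0.385 + 0.615)^2.
P(M) = 0.385^2 = 0.148225
P(M+2) = 2 × 0.385^1 × 0.615^1 = 0.473550
P(M+4) = 0.615^2 = 0.378225
The M+2 peak is largest (0.473550); scaling to 100 gives 31.30 : 100.00 : 79.87.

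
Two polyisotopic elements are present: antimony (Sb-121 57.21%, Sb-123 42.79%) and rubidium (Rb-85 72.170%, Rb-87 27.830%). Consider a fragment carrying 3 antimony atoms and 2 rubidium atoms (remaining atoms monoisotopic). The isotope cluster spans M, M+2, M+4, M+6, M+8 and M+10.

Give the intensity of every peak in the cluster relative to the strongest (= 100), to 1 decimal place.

Antimony pattern (n=3): 0.18724742 : 0.42015297 : 0.3142518 : 0.07834781
Rubidium pattern (n=2): 0.52085089 : 0.40169822 : 0.07745089
Convolve the two distributions (both contribute in 2-u steps):
  M: 0.18724742×0.52085089 = 0.097528
  M+2: 0.18724742×0.40169822 + 0.42015297×0.52085089 = 0.294054
  M+4: 0.18724742×0.07745089 + 0.42015297×0.40169822 + 0.3142518×0.52085089 = 0.346956
  M+6: 0.42015297×0.07745089 + 0.3142518×0.40169822 + 0.07834781×0.52085089 = 0.199583
  M+8: 0.3142518×0.07745089 + 0.07834781×0.40169822 = 0.055811
  M+10: 0.07834781×0.07745089 = 0.006068
Scale to base peak (0.346956) = 100: 28.1 : 84.8 : 100.0 : 57.5 : 16.1 : 1.7

28.1 : 84.8 : 100.0 : 57.5 : 16.1 : 1.7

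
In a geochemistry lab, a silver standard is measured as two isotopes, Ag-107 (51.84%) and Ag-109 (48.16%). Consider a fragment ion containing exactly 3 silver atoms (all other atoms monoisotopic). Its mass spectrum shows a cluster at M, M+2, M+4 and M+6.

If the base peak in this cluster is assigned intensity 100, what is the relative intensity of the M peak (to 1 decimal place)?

Binomial terms of (0.5184 + 0.4816)^3: M 0.1393, M+2 0.3883, M+4 0.3607, M+6 0.1117 → M+2 is the base peak.
P(M+2) = C(3,1) × 0.5184^2 × 0.4816^1 = 3 × 0.26873856 × 0.4816 = 0.388273 (base)
P(M) = C(3,0) × 0.5184^3 × 0.4816^0 = 1 × 0.13931407 × 1.0000 = 0.139314
Relative intensity = 0.139314 / 0.388273 × 100 = 35.9

35.9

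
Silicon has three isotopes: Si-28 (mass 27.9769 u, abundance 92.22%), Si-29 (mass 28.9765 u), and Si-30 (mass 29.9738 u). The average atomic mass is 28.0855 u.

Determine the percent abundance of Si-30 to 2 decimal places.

Let x and y be the fractions of Si-29 and Si-30. Then x + y = 1 − 0.9222 = 0.0778 and 28.9765x + 29.9738y = 28.0855 − 0.9222×27.9769 = 2.28520282.
Substituting: 28.9765x + 29.9738(0.0778 − x) = 2.28520282
(28.9765 − 29.9738)x = -0.04675882  ⇒  x = 0.04689, y = 0.03091
Si-29: 4.69%, Si-30: 3.09%.

3.09%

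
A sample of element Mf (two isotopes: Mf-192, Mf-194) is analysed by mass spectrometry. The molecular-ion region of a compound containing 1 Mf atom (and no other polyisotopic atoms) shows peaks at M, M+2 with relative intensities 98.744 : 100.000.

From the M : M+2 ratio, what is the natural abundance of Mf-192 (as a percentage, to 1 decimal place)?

49.7%

Let p = fractional abundance of Mf-192. I(M+2)/I(M) = [C(1,1)·p^0·(1−p)] / p^1 = 1·(1−p)/p = 100.000/98.744 = 1.0127
(1−p)/p = 1.0127/1 = 1.0127  ⇒  p = 1/(1 + 1.0127) = 0.4968
Mf-192: 49.7%, Mf-194: 50.3%.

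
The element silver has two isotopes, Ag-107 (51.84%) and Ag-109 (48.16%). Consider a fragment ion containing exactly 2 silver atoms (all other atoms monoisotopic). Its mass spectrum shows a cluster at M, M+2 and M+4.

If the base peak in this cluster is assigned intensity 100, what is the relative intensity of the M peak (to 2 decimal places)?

53.82

(0.5184 + 0.4816)^2 gives M 0.2687, M+2 0.4993, M+4 0.2319; the largest is M+2.
P(M+2) = C(2,1) × 0.5184^1 × 0.4816^1 = 2 × 0.5184 × 0.4816 = 0.499323 (base)
P(M) = C(2,0) × 0.5184^2 × 0.4816^0 = 1 × 0.26873856 × 1.0000 = 0.268739
Relative intensity = 0.268739 / 0.499323 × 100 = 53.82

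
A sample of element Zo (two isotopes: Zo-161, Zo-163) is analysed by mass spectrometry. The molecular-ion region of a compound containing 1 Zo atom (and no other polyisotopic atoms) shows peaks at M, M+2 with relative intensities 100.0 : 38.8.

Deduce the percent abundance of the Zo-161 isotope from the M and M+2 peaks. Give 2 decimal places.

Write p for the Zo-161 fraction. I(M+2)/I(M) = [C(1,1)·p^0·(1−p)] / p^1 = 1·(1−p)/p = 38.8/100.0 = 0.3880
(1−p)/p = 0.3880/1 = 0.3880  ⇒  p = 1/(1 + 0.3880) = 0.7205
Zo-161: 72.05%, Zo-163: 27.95%.

72.05%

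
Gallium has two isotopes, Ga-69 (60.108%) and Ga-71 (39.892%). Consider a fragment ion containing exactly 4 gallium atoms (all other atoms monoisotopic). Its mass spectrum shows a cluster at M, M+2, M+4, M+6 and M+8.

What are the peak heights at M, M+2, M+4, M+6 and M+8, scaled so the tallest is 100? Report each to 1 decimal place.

37.7 : 100.0 : 99.6 : 44.0 : 7.3

Each Ga atom is independently Ga-69 (p = 0.60108) or Ga-71 (q = 0.39892); the cluster is the binomial expansion (p + q)^4.
P(M) = 0.60108^4 = 0.130536
P(M+2) = 4 × 0.60108^3 × 0.39892^1 = 0.346531
P(M+4) = 6 × 0.60108^2 × 0.39892^2 = 0.344975
P(M+6) = 4 × 0.60108^1 × 0.39892^3 = 0.152633
P(M+8) = 0.39892^4 = 0.025325
The M+2 peak is largest (0.346531); scaling to 100 gives 37.7 : 100.0 : 99.6 : 44.0 : 7.3.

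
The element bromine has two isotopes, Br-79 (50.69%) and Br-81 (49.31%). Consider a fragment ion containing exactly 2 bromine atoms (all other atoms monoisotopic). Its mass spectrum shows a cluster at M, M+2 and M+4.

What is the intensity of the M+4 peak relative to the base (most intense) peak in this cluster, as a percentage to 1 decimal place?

48.6%

Term probabilities: M 0.2569, M+2 0.4999, M+4 0.2431. Base peak = M+2.
P(M+2) = C(2,1) × 0.5069^1 × 0.4931^1 = 2 × 0.5069 × 0.4931 = 0.499905 (base)
P(M+4) = C(2,2) × 0.5069^0 × 0.4931^2 = 1 × 1.0000 × 0.24314761 = 0.243148
Relative intensity = 0.243148 / 0.499905 × 100 = 48.6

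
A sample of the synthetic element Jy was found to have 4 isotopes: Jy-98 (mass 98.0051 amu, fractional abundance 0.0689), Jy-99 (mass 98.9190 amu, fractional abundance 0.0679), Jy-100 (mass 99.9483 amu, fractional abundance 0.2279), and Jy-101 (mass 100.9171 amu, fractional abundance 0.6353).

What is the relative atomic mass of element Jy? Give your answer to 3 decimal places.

100.360 amu

Ar = Σ fᵢ·mᵢ = 0.0689 × 98.0051 + 0.0679 × 98.9190 + 0.2279 × 99.9483 + 0.6353 × 100.9171
= 6.75255 + 6.71660 + 22.77822 + 64.11263 = 100.36000 amu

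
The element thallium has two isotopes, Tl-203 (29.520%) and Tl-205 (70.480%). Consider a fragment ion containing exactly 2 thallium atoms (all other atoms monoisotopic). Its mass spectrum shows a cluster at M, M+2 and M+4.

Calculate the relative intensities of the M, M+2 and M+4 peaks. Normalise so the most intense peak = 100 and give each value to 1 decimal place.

The 2 Tl atoms are independent, so intensities follow the terms of (0.29520 + 0.70480)^2.
P(M) = 0.29520^2 = 0.087143
P(M+2) = 2 × 0.29520^1 × 0.70480^1 = 0.416114
P(M+4) = 0.70480^2 = 0.496743
The M+4 peak is largest (0.496743); scaling to 100 gives 17.5 : 83.8 : 100.0.

17.5 : 83.8 : 100.0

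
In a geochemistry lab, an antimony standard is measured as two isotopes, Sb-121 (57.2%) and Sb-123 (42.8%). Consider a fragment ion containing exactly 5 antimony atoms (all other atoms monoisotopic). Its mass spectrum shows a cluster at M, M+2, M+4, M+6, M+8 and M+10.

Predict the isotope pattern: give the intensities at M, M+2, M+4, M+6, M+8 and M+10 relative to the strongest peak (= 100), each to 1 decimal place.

17.9 : 66.8 : 100.0 : 74.8 : 28.0 : 4.2

The 5 Sb atoms are independent, so intensities follow the terms of (0.572 + 0.428)^5.
P(M) = 0.572^5 = 0.061232
P(M+2) = 5 × 0.572^4 × 0.428^1 = 0.229086
P(M+4) = 10 × 0.572^3 × 0.428^2 = 0.342827
P(M+6) = 10 × 0.572^2 × 0.428^3 = 0.256521
P(M+8) = 5 × 0.572^1 × 0.428^4 = 0.095971
P(M+10) = 0.428^5 = 0.014362
The M+4 peak is largest (0.342827); scaling to 100 gives 17.9 : 66.8 : 100.0 : 74.8 : 28.0 : 4.2.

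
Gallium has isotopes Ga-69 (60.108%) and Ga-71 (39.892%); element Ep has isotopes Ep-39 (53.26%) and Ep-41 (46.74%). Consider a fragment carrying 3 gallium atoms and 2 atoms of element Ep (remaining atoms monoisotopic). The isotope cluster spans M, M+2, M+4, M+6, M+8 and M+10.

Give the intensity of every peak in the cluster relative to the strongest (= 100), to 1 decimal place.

Gallium pattern (n=3): 0.2171685 : 0.432386 : 0.2869625 : 0.063483
Element Ep pattern (n=2): 0.28366276 : 0.49787448 : 0.21846276
Convolve the two distributions (both contribute in 2-u steps):
  M: 0.2171685×0.28366276 = 0.061603
  M+2: 0.2171685×0.49787448 + 0.432386×0.28366276 = 0.230774
  M+4: 0.2171685×0.21846276 + 0.432386×0.49787448 + 0.2869625×0.28366276 = 0.344118
  M+6: 0.432386×0.21846276 + 0.2869625×0.49787448 + 0.063483×0.28366276 = 0.255339
  M+8: 0.2869625×0.21846276 + 0.063483×0.49787448 = 0.094297
  M+10: 0.063483×0.21846276 = 0.013869
Scale to base peak (0.344118) = 100: 17.9 : 67.1 : 100.0 : 74.2 : 27.4 : 4.0

17.9 : 67.1 : 100.0 : 74.2 : 27.4 : 4.0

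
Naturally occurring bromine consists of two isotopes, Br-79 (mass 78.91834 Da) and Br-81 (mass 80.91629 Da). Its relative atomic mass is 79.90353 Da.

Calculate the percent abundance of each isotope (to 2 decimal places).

Let x be the fractional abundance of Br-79; then Br-81 has abundance 1 − x.
78.91834·x + 80.91629·(1 − x) = 79.90353
(78.91834 − 80.91629)·x = 79.90353 − 80.91629
x = -1.01276 / -1.99795 = 0.50690 → 50.69% Br-79, 49.31% Br-81.

Br-79: 50.69%, Br-81: 49.31%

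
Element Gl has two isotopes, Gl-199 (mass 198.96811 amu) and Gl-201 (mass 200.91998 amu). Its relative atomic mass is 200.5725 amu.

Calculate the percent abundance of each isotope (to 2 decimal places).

Gl-199: 17.80%, Gl-201: 82.20%

Let x be the fractional abundance of Gl-199; then Gl-201 has abundance 1 − x.
198.96811·x + 200.91998·(1 − x) = 200.5725
(198.96811 − 200.91998)·x = 200.5725 − 200.91998
x = -0.34748 / -1.95187 = 0.17802 → 17.80% Gl-199, 82.20% Gl-201.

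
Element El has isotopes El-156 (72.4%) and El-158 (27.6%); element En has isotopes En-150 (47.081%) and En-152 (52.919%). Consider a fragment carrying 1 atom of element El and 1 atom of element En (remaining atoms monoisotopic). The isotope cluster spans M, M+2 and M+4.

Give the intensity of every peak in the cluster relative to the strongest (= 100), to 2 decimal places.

Element El pattern (n=1): 0.7240 : 0.2760
Element En pattern (n=1): 0.47081 : 0.52919
Convolve the two distributions (both contribute in 2-u steps):
  M: 0.7240×0.47081 = 0.340866
  M+2: 0.7240×0.52919 + 0.2760×0.47081 = 0.513077
  M+4: 0.2760×0.52919 = 0.146056
Scale to base peak (0.513077) = 100: 66.44 : 100.00 : 28.47

66.44 : 100.00 : 28.47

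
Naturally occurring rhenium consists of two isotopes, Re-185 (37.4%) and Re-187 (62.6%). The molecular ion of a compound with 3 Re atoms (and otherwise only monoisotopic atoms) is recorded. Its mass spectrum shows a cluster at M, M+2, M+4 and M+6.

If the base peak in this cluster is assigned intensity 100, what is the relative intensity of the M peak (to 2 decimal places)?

11.90

(0.374 + 0.626)^3 gives M 0.0523, M+2 0.2627, M+4 0.4397, M+6 0.2453; the largest is M+4.
P(M+4) = C(3,2) × 0.374^1 × 0.626^2 = 3 × 0.3740 × 0.391876 = 0.439685 (base)
P(M) = C(3,0) × 0.374^3 × 0.626^0 = 1 × 0.05231362 × 1.0000 = 0.052314
Relative intensity = 0.052314 / 0.439685 × 100 = 11.90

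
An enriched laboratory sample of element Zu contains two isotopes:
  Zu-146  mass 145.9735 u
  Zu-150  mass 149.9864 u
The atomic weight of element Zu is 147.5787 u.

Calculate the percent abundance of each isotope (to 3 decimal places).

Let x be the fractional abundance of Zu-146; then Zu-150 has abundance 1 − x.
145.9735·x + 149.9864·(1 − x) = 147.5787
(145.9735 − 149.9864)·x = 147.5787 − 149.9864
x = -2.4077 / -4.0129 = 0.59999 → 59.999% Zu-146, 40.001% Zu-150.

Zu-146: 59.999%, Zu-150: 40.001%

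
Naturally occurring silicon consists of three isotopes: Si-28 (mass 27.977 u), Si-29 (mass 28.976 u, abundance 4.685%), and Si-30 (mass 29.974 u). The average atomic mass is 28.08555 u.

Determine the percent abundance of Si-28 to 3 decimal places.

The remaining 95.315% is split between Si-28 (fraction x) and Si-30 (fraction 0.95315 − x).
Substituting: 27.977x + 29.974(0.95315 − x) = 26.7280244
(27.977 − 29.974)x = -1.8416937  ⇒  x = 0.92223, y = 0.03092
Si-28: 92.223%, Si-30: 3.092%.

92.223%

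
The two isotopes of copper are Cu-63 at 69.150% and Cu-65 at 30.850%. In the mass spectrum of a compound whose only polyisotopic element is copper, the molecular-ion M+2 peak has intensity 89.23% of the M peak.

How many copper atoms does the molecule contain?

The M+2/M ratio from n Cu atoms is n · q/p = n · 0.30850/0.69150.
n = 0.8923 × 0.69150/0.30850 = 2.00 ≈ 2

2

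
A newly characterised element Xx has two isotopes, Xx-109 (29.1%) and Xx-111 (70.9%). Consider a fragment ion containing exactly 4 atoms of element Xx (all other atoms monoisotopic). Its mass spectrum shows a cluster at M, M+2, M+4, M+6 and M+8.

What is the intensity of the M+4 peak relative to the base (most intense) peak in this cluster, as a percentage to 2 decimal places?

Term probabilities: M 0.0072, M+2 0.0699, M+4 0.2554, M+6 0.4149, M+8 0.2527. Base peak = M+6.
P(M+6) = C(4,3) × 0.291^1 × 0.709^3 = 4 × 0.2910 × 0.35640083 = 0.414851 (base)
P(M+4) = C(4,2) × 0.291^2 × 0.709^2 = 6 × 0.084681 × 0.502681 = 0.255405
Relative intensity = 0.255405 / 0.414851 × 100 = 61.57

61.57%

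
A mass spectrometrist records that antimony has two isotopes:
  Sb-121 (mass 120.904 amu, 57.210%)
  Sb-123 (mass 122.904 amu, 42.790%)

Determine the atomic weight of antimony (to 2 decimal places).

The abundance-weighted mean is 0.57210 × 120.904 + 0.42790 × 122.904
= 69.1692 + 52.5906 = 121.7598 amu

121.76 amu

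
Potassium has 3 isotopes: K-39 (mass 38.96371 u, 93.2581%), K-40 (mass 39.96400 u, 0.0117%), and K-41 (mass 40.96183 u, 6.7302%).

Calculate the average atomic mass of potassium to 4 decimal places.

39.0983 u

Ar = Σ fᵢ·mᵢ = 0.932581 × 38.96371 + 0.000117 × 39.96400 + 0.067302 × 40.96183
= 36.336816 + 0.004676 + 2.756813 = 39.098305 u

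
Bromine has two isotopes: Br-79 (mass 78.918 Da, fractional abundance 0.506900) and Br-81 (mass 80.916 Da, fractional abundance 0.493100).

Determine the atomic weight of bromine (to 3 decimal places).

79.903 Da

Ar = Σ fᵢ·mᵢ = 0.506900 × 78.918 + 0.493100 × 80.916
= 40.0035 + 39.8997 = 79.9032 Da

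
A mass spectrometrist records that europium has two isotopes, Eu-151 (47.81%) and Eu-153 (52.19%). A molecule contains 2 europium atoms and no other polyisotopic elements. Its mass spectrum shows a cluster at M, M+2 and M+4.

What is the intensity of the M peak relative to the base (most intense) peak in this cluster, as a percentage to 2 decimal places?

45.80%

Term probabilities: M 0.2286, M+2 0.4990, M+4 0.2724. Base peak = M+2.
P(M+2) = C(2,1) × 0.4781^1 × 0.5219^1 = 2 × 0.4781 × 0.5219 = 0.499041 (base)
P(M) = C(2,0) × 0.4781^2 × 0.5219^0 = 1 × 0.22857961 × 1.0000 = 0.228580
Relative intensity = 0.228580 / 0.499041 × 100 = 45.80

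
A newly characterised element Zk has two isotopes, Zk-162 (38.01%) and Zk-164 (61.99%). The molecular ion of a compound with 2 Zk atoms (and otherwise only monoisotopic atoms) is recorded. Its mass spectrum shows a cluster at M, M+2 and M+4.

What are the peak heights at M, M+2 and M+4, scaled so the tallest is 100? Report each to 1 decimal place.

Expanding (0.3801 + 0.6199)^2:
P(M) = 0.3801^2 = 0.144476
P(M+2) = 2 × 0.3801^1 × 0.6199^1 = 0.471248
P(M+4) = 0.6199^2 = 0.384276
The M+2 peak is largest (0.471248); scaling to 100 gives 30.7 : 100.0 : 81.5.

30.7 : 100.0 : 81.5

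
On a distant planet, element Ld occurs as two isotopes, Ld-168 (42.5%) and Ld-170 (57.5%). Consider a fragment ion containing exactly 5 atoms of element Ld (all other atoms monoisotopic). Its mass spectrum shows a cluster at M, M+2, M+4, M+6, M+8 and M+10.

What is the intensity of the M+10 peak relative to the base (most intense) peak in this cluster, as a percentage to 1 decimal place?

18.3%

Binomial terms of (0.425 + 0.575)^5: M 0.0139, M+2 0.0938, M+4 0.2538, M+6 0.3434, M+8 0.2323, M+10 0.0629 → M+6 is the base peak.
P(M+6) = C(5,3) × 0.425^2 × 0.575^3 = 10 × 0.180625 × 0.19010937 = 0.343385 (base)
P(M+10) = C(5,5) × 0.425^0 × 0.575^5 = 1 × 1.0000 × 0.06285491 = 0.062855
Relative intensity = 0.062855 / 0.343385 × 100 = 18.3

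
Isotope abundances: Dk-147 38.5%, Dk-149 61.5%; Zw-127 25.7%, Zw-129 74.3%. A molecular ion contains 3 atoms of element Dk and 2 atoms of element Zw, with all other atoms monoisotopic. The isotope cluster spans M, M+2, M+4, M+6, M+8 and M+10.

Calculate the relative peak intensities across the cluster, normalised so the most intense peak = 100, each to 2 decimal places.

Element Dk pattern (n=3): 0.05706663 : 0.27347512 : 0.43684987 : 0.23260837
Element Zw pattern (n=2): 0.066049 : 0.381902 : 0.552049
Convolve the two distributions (both contribute in 2-u steps):
  M: 0.05706663×0.066049 = 0.003769
  M+2: 0.05706663×0.381902 + 0.27347512×0.066049 = 0.039857
  M+4: 0.05706663×0.552049 + 0.27347512×0.381902 + 0.43684987×0.066049 = 0.164798
  M+6: 0.27347512×0.552049 + 0.43684987×0.381902 + 0.23260837×0.066049 = 0.333169
  M+8: 0.43684987×0.552049 + 0.23260837×0.381902 = 0.329996
  M+10: 0.23260837×0.552049 = 0.128411
Scale to base peak (0.333169) = 100: 1.13 : 11.96 : 49.46 : 100.00 : 99.05 : 38.54

1.13 : 11.96 : 49.46 : 100.00 : 99.05 : 38.54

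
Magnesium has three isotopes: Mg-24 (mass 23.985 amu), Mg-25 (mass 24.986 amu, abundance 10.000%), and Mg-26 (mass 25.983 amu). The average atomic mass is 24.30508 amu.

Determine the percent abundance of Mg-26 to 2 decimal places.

The remaining 90.000% is split between Mg-24 (fraction x) and Mg-26 (fraction 0.90000 − x).
Substituting: 23.985x + 25.983(0.90000 − x) = 21.80648
(23.985 − 25.983)x = -1.57822  ⇒  x = 0.78990, y = 0.11010
Mg-24: 78.99%, Mg-26: 11.01%.

11.01%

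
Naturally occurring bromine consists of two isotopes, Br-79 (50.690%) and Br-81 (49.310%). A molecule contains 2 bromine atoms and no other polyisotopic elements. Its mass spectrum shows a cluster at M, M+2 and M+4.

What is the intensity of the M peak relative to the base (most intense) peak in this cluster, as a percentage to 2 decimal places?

Binomial terms of (0.50690 + 0.49310)^2: M 0.2569, M+2 0.4999, M+4 0.2431 → M+2 is the base peak.
P(M+2) = C(2,1) × 0.50690^1 × 0.49310^1 = 2 × 0.5069 × 0.4931 = 0.499905 (base)
P(M) = C(2,0) × 0.50690^2 × 0.49310^0 = 1 × 0.25694761 × 1.0000 = 0.256948
Relative intensity = 0.256948 / 0.499905 × 100 = 51.40

51.40%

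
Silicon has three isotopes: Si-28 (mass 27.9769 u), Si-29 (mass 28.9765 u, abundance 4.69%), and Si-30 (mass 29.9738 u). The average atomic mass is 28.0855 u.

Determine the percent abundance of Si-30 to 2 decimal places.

The remaining 95.31% is split between Si-28 (fraction x) and Si-30 (fraction 0.9531 − x).
Substituting: 27.9769x + 29.9738(0.9531 − x) = 26.72650215
(27.9769 − 29.9738)x = -1.84152663  ⇒  x = 0.92219, y = 0.03091
Si-28: 92.22%, Si-30: 3.09%.

3.09%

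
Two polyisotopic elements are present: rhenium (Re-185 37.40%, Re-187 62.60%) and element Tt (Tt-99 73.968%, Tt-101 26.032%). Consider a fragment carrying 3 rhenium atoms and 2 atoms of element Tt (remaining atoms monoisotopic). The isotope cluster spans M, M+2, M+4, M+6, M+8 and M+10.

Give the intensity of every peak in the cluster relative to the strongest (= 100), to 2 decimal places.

8.29 : 47.46 : 100.00 : 93.07 : 35.99 : 4.81

Rhenium pattern (n=3): 0.05231362 : 0.26268713 : 0.43968487 : 0.24531438
Element Tt pattern (n=2): 0.5471265 : 0.385107 : 0.0677665
Convolve the two distributions (both contribute in 2-u steps):
  M: 0.05231362×0.5471265 = 0.028622
  M+2: 0.05231362×0.385107 + 0.26268713×0.5471265 = 0.163869
  M+4: 0.05231362×0.0677665 + 0.26268713×0.385107 + 0.43968487×0.5471265 = 0.345271
  M+6: 0.26268713×0.0677665 + 0.43968487×0.385107 + 0.24531438×0.5471265 = 0.321345
  M+8: 0.43968487×0.0677665 + 0.24531438×0.385107 = 0.124268
  M+10: 0.24531438×0.0677665 = 0.016624
Scale to base peak (0.345271) = 100: 8.29 : 47.46 : 100.00 : 93.07 : 35.99 : 4.81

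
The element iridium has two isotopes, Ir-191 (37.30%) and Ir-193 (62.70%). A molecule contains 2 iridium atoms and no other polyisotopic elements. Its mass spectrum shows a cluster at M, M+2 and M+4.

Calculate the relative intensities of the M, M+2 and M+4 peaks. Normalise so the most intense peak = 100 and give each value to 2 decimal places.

Expanding (0.3730 + 0.6270)^2:
P(M) = 0.3730^2 = 0.139129
P(M+2) = 2 × 0.3730^1 × 0.6270^1 = 0.467742
P(M+4) = 0.6270^2 = 0.393129
The M+2 peak is largest (0.467742); scaling to 100 gives 29.74 : 100.00 : 84.05.

29.74 : 100.00 : 84.05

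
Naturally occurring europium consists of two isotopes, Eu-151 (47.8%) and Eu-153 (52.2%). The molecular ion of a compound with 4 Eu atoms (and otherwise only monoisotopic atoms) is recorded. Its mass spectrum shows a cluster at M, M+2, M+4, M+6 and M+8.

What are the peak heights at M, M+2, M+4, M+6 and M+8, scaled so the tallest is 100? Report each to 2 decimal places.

The 4 Eu atoms are independent, so intensities follow the terms of (0.478 + 0.522)^4.
P(M) = 0.478^4 = 0.052205
P(M+2) = 4 × 0.478^3 × 0.522^1 = 0.228042
P(M+4) = 6 × 0.478^2 × 0.522^2 = 0.373549
P(M+6) = 4 × 0.478^1 × 0.522^3 = 0.271956
P(M+8) = 0.522^4 = 0.074248
The M+4 peak is largest (0.373549); scaling to 100 gives 13.98 : 61.05 : 100.00 : 72.80 : 19.88.

13.98 : 61.05 : 100.00 : 72.80 : 19.88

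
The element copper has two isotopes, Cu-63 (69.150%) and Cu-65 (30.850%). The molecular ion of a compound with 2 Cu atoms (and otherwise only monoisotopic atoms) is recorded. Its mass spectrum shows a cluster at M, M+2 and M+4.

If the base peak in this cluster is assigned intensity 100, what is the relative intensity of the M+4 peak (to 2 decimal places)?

Term probabilities: M 0.4782, M+2 0.4267, M+4 0.0952. Base peak = M.
P(M) = C(2,0) × 0.69150^2 × 0.30850^0 = 1 × 0.47817225 × 1.0000 = 0.478172 (base)
P(M+4) = C(2,2) × 0.69150^0 × 0.30850^2 = 1 × 1.0000 × 0.09517225 = 0.095172
Relative intensity = 0.095172 / 0.478172 × 100 = 19.90

19.90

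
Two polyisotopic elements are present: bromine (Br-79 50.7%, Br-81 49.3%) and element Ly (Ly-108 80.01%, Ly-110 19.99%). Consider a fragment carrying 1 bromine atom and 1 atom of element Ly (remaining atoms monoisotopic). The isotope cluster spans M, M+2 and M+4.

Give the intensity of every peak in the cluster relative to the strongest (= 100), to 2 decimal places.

Bromine pattern (n=1): 0.5070 : 0.4930
Element Ly pattern (n=1): 0.8001 : 0.1999
Convolve the two distributions (both contribute in 2-u steps):
  M: 0.5070×0.8001 = 0.405651
  M+2: 0.5070×0.1999 + 0.4930×0.8001 = 0.495799
  M+4: 0.4930×0.1999 = 0.098551
Scale to base peak (0.495799) = 100: 81.82 : 100.00 : 19.88

81.82 : 100.00 : 19.88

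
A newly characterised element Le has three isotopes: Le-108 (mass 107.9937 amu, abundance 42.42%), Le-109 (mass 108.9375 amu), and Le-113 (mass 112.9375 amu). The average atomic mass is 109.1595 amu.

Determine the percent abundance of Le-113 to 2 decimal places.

The remaining 57.58% is split between Le-109 (fraction x) and Le-113 (fraction 0.5758 − x).
Substituting: 108.9375x + 112.9375(0.5758 − x) = 63.34857246
(108.9375 − 112.9375)x = -1.68084004  ⇒  x = 0.42021, y = 0.15559
Le-109: 42.02%, Le-113: 15.56%.

15.56%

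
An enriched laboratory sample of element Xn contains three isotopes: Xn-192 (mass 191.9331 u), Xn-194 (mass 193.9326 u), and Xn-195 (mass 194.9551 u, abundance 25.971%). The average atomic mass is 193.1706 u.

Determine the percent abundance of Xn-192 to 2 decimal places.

The remaining 74.029% is split between Xn-192 (fraction x) and Xn-194 (fraction 0.74029 − x).
Substituting: 191.9331x + 193.9326(0.74029 − x) = 142.538810979
(191.9331 − 193.9326)x = -1.027553475  ⇒  x = 0.51391, y = 0.22638
Xn-192: 51.39%, Xn-194: 22.64%.

51.39%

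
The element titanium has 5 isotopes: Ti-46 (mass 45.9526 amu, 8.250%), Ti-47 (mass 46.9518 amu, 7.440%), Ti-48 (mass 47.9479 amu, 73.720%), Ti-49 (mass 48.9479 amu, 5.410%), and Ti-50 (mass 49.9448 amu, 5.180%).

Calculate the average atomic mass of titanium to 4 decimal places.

The abundance-weighted mean is 0.08250 × 45.9526 + 0.07440 × 46.9518 + 0.73720 × 47.9479 + 0.05410 × 48.9479 + 0.05180 × 49.9448
= 3.79109 + 3.49321 + 35.34719 + 2.64808 + 2.58714 = 47.86671 amu

47.8667 amu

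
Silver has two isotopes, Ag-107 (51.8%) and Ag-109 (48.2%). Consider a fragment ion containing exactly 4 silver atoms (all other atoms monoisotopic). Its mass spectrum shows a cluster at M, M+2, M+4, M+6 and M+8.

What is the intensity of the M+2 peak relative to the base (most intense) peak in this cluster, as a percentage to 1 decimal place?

71.6%

(0.518 + 0.482)^4 gives M 0.0720, M+2 0.2680, M+4 0.3740, M+6 0.2320, M+8 0.0540; the largest is M+4.
P(M+4) = C(4,2) × 0.518^2 × 0.482^2 = 6 × 0.268324 × 0.232324 = 0.374029 (base)
P(M+2) = C(4,1) × 0.518^3 × 0.482^1 = 4 × 0.13899183 × 0.4820 = 0.267976
Relative intensity = 0.267976 / 0.374029 × 100 = 71.6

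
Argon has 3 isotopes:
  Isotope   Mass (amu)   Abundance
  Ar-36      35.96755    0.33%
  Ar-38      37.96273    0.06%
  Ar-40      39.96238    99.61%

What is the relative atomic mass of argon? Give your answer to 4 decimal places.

Ar = Σ fᵢ·mᵢ = 0.0033 × 35.96755 + 0.0006 × 37.96273 + 0.9961 × 39.96238
= 0.118693 + 0.022778 + 39.806527 = 39.947998 amu

39.9480 amu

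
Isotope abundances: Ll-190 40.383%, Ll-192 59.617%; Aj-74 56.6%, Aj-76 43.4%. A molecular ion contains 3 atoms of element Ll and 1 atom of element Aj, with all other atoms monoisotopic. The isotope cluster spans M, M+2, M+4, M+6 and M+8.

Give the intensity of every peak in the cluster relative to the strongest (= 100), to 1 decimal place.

10.1 : 52.3 : 100.0 : 82.9 : 24.8

Element Ll pattern (n=3): 0.06585606 : 0.29166783 : 0.43058616 : 0.21188995
Element Aj pattern (n=1): 0.5660 : 0.4340
Convolve the two distributions (both contribute in 2-u steps):
  M: 0.06585606×0.5660 = 0.037275
  M+2: 0.06585606×0.4340 + 0.29166783×0.5660 = 0.193666
  M+4: 0.29166783×0.4340 + 0.43058616×0.5660 = 0.370296
  M+6: 0.43058616×0.4340 + 0.21188995×0.5660 = 0.306804
  M+8: 0.21188995×0.4340 = 0.091960
Scale to base peak (0.370296) = 100: 10.1 : 52.3 : 100.0 : 82.9 : 24.8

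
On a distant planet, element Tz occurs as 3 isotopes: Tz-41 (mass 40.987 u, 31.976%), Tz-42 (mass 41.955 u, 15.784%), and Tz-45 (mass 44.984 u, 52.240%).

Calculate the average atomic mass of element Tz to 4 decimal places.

Weight each isotope mass by its fractional abundance: 0.31976 × 40.987 + 0.15784 × 41.955 + 0.52240 × 44.984
= 13.10600 + 6.62218 + 23.49964 = 43.22782 u

43.2278 u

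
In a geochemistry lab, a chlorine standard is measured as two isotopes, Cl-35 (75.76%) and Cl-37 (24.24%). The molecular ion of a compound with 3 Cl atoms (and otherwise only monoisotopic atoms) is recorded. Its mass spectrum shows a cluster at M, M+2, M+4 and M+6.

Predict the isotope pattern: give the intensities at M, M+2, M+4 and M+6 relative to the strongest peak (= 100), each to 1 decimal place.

Expanding (0.7576 + 0.2424)^3:
P(M) = 0.7576^3 = 0.434830
P(M+2) = 3 × 0.7576^2 × 0.2424^1 = 0.417382
P(M+4) = 3 × 0.7576^1 × 0.2424^2 = 0.133545
P(M+6) = 0.2424^3 = 0.014243
The M peak is largest (0.434830); scaling to 100 gives 100.0 : 96.0 : 30.7 : 3.3.

100.0 : 96.0 : 30.7 : 3.3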